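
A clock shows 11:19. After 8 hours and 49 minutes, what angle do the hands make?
First find the time 8 hours and 49 minutes after 11:19.
Total minutes: 11 x 60 + 19 + 8 x 60 + 49 = 1208.
1208 mod 720 = 488 minutes = 8:08.
Now compute the angle at 8:08:
Hour hand: 8 x 30 + 8 x 0.5 = 244 degrees
Minute hand: 8 x 6 = 48 degrees
Difference: |244 - 48| = 196 degrees
Smaller angle: 360 - 196 = 164 degrees

Final answer: 164 degrees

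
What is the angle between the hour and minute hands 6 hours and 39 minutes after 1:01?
First find the time 6 hours and 39 minutes after 1:01.
Total minutes: 1 x 60 + 1 + 6 x 60 + 39 = 460.
460 mod 720 = 460 minutes = 7:40.
Now compute the angle at 7:40:
Hour hand: 7 x 30 + 40 x 0.5 = 230 degrees
Minute hand: 40 x 6 = 240 degrees
Difference: |230 - 240| = 10 degrees
The angle is 10 degrees

Final answer: 10 degrees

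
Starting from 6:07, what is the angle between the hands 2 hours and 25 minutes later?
First find the time 2 hours and 25 minutes after 6:07.
Total minutes: 6 x 60 + 7 + 2 x 60 + 25 = 512.
512 mod 720 = 512 minutes = 8:32.
Now compute the angle at 8:32:
Hour hand: 8 x 30 + 32 x 0.5 = 256 degrees
Minute hand: 32 x 6 = 192 degrees
Difference: |256 - 192| = 64 degrees
The angle is 64 degrees

Final answer: 64 degrees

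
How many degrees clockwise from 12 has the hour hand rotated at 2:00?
The hour hand moves 30 degrees per hour and 0.5 degrees per minute.
At 2:00: (2) x 30 + 0 x 0.5 = 60 + 0 = 60 degrees

Final answer: 60 degrees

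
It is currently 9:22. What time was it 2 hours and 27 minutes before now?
Starting time: 9:22 = 562 total minutes past 12:00
Subtracting: 2 hours and 27 minutes = 147 minutes
562 - 147 = 415 minutes
= 6 hours and 55 minutes past 12:00 = 6:55

Final answer: 6:55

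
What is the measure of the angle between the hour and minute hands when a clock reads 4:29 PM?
Hour hand position: 4 x 30 + 29 x 0.5 = 134.5 degrees
Minute hand position: 29 x 6 = 174 degrees
Difference: |134.5 - 174| = 39.5 degrees
The angle between the hands is 39.5 degrees

Final answer: 39.5 degrees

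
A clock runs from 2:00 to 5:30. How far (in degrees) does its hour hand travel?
The hour hand moves 0.5 degrees per minute.
Time elapsed: 5:30 - 2:00 = 210 minutes
Angular displacement: 210 x 0.5 = 105 degrees

Final answer: 105 degrees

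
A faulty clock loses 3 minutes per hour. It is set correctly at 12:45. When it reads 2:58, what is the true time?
For every 60 true minutes, the faulty clock advances 57 minutes, so 1 faulty-clock minute corresponds to 60/57 true minutes.
From 12:45 to 2:58 on the faulty dial is 133 minutes.
True elapsed: 133 x 60/57 = 140 minutes = 2 hours and 20 minutes.
True time: 12:45 + 2 hours and 20 minutes = 3:05.

Final answer: 3:05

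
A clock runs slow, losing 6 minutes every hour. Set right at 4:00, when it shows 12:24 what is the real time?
For every 60 true minutes, the faulty clock advances 54 minutes, so 1 faulty-clock minute corresponds to 60/54 true minutes.
From 4:00 to 12:24 on the faulty dial is 504 minutes.
True elapsed: 504 x 60/54 = 560 minutes = 9 hours and 20 minutes.
True time: 4:00 + 9 hours and 20 minutes = 1:20.

Final answer: 1:20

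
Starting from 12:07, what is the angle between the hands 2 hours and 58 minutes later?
First find the time 2 hours and 58 minutes after 12:07.
Total minutes: 12 x 60 + 7 + 2 x 60 + 58 = 905.
905 mod 720 = 185 minutes = 3:05.
Now compute the angle at 3:05:
Hour hand: 3 x 30 + 5 x 0.5 = 92.5 degrees
Minute hand: 5 x 6 = 30 degrees
Difference: |92.5 - 30| = 62.5 degrees
The angle is 62.5 degrees

Final answer: 62.5 degrees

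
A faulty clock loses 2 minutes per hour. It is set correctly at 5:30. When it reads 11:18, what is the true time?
For every 60 true minutes, the faulty clock advances 58 minutes, so 1 faulty-clock minute corresponds to 60/58 true minutes.
From 5:30 to 11:18 on the faulty dial is 348 minutes.
True elapsed: 348 x 60/58 = 360 minutes = 6 hours.
True time: 5:30 + 6 hours = 11:30.

Final answer: 11:30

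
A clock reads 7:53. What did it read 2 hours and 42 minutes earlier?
Starting time: 7:53 = 473 total minutes past 12:00
Subtracting: 2 hours and 42 minutes = 162 minutes
473 - 162 = 311 minutes
= 5 hours and 11 minutes past 12:00 = 5:11

Final answer: 5:11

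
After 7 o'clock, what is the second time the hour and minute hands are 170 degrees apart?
At t minutes past 7:00, the hour hand is at 30 x 7 + 0.5t degrees and the minute hand is at 6t degrees.
The smaller angle between them is 170 degrees when |30H - 5.5t| = 170 or |30H - 5.5t| = 190.
With H = 7, solve 30 x 7 - 5.5t = +/- target for each target:
  t = (30 x 7 - 170) / 5.5 = 7.27
  t = (30 x 7 + 170) / 5.5 = 69.09 (outside (0, 60))
  t = (30 x 7 - 190) / 5.5 = 3.64
  t = (30 x 7 + 190) / 5.5 = 72.73 (outside (0, 60))
Valid solutions in (0, 60): {3.64, 7.27} minutes.
The second occurrence is t = 7.27 minutes.
The hands form a 170-degree angle at 7.27 minutes past 7:00.

Final answer: 7.27 minutes past 7:00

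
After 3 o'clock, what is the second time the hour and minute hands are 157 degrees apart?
At t minutes past 3:00, the hour hand is at 30 x 3 + 0.5t degrees and the minute hand is at 6t degrees.
The smaller angle between them is 157 degrees when |30H - 5.5t| = 157 or |30H - 5.5t| = 203.
With H = 3, solve 30 x 3 - 5.5t = +/- target for each target:
  t = (30 x 3 - 157) / 5.5 = -12.18 (outside (0, 60))
  t = (30 x 3 + 157) / 5.5 = 44.91
  t = (30 x 3 - 203) / 5.5 = -20.55 (outside (0, 60))
  t = (30 x 3 + 203) / 5.5 = 53.27
Valid solutions in (0, 60): {44.91, 53.27} minutes.
The second occurrence is t = 53.27 minutes.
The hands form a 157-degree angle at 53.27 minutes past 3:00.

Final answer: 53.27 minutes past 3:00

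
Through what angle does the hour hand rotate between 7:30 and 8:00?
The hour hand moves 0.5 degrees per minute.
Time elapsed: 8:00 - 7:30 = 30 minutes
Angular displacement: 30 x 0.5 = 15 degrees

Final answer: 15 degrees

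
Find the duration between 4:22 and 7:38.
From 4:22 to 7:38:
(7 x 60 + 38) - (4 x 60 + 22) = 458 - 262 = 196 minutes
= 3 hours and 16 minutes

Final answer: 3 hours and 16 minutes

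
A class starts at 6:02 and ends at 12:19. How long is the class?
From 6:02 to 12:19:
(12 x 60 + 19) - (6 x 60 + 2) = 739 - 362 = 377 minutes
= 6 hours and 17 minutes

Final answer: 6 hours and 17 minutes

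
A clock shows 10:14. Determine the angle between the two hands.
Hour hand position: 10 x 30 + 14 x 0.5 = 307 degrees
Minute hand position: 14 x 6 = 84 degrees
Difference: |307 - 84| = 223 degrees
Since 223 > 180, the smaller angle is 360 - 223 = 137 degrees

Final answer: 137 degrees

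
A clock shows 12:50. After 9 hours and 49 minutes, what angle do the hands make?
First find the time 9 hours and 49 minutes after 12:50.
Total minutes: 12 x 60 + 50 + 9 x 60 + 49 = 1359.
1359 mod 720 = 639 minutes = 10:39.
Now compute the angle at 10:39:
Hour hand: 10 x 30 + 39 x 0.5 = 319.5 degrees
Minute hand: 39 x 6 = 234 degrees
Difference: |319.5 - 234| = 85.5 degrees
The angle is 85.5 degrees

Final answer: 85.5 degrees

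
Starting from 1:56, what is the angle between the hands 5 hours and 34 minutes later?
First find the time 5 hours and 34 minutes after 1:56.
Total minutes: 1 x 60 + 56 + 5 x 60 + 34 = 450.
450 mod 720 = 450 minutes = 7:30.
Now compute the angle at 7:30:
Hour hand: 7 x 30 + 30 x 0.5 = 225 degrees
Minute hand: 30 x 6 = 180 degrees
Difference: |225 - 180| = 45 degrees
The angle is 45 degrees

Final answer: 45 degrees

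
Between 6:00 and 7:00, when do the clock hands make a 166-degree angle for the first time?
At t minutes past 6:00, the hour hand is at 30 x 6 + 0.5t degrees and the minute hand is at 6t degrees.
The smaller angle between them is 166 degrees when |30H - 5.5t| = 166 or |30H - 5.5t| = 194.
With H = 6, solve 30 x 6 - 5.5t = +/- target for each target:
  t = (30 x 6 - 166) / 5.5 = 2.55
  t = (30 x 6 + 166) / 5.5 = 62.91 (outside (0, 60))
  t = (30 x 6 - 194) / 5.5 = -2.55 (outside (0, 60))
  t = (30 x 6 + 194) / 5.5 = 68 (outside (0, 60))
Valid solutions in (0, 60): {2.55} minutes.
The first occurrence is t = 2.55 minutes.
The hands form a 166-degree angle at 2.55 minutes past 6:00.

Final answer: 2.55 minutes past 6:00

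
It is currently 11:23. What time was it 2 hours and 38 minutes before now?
Starting time: 11:23 = 683 total minutes past 12:00
Subtracting: 2 hours and 38 minutes = 158 minutes
683 - 158 = 525 minutes
= 8 hours and 45 minutes past 12:00 = 8:45

Final answer: 8:45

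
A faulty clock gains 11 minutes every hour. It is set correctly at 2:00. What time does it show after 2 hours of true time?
For every 60 true minutes, the faulty clock advances 60 + 11 = 71 minutes.
True elapsed: 2 hours = 120 minutes.
Faulty clock advances: 120 x 71/60 = 142 minutes (drift: 22 minutes ahead).
Shown time: 2:00 + 142 minutes = 4:22.

Final answer: 4:22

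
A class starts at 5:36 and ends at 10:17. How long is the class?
From 5:36 to 10:17:
(10 x 60 + 17) - (5 x 60 + 36) = 617 - 336 = 281 minutes
= 4 hours and 41 minutes

Final answer: 4 hours and 41 minutes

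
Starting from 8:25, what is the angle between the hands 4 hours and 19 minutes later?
First find the time 4 hours and 19 minutes after 8:25.
Total minutes: 8 x 60 + 25 + 4 x 60 + 19 = 764.
764 mod 720 = 44 minutes = 12:44.
Now compute the angle at 12:44:
Hour hand: 0 x 30 + 44 x 0.5 = 22 degrees
Minute hand: 44 x 6 = 264 degrees
Difference: |22 - 264| = 242 degrees
Smaller angle: 360 - 242 = 118 degrees

Final answer: 118 degrees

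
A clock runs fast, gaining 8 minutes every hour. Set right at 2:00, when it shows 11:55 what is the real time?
For every 60 true minutes, the faulty clock advances 68 minutes, so 1 faulty-clock minute corresponds to 60/68 true minutes.
From 2:00 to 11:55 on the faulty dial is 595 minutes.
True elapsed: 595 x 60/68 = 525 minutes = 8 hours and 45 minutes.
True time: 2:00 + 8 hours and 45 minutes = 10:45.

Final answer: 10:45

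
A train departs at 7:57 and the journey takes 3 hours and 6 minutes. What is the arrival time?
Starting time: 7:57
Adding 6 minutes to 57 minutes: 57 + 6 = 63 minutes = 1 hour and 3 minutes
Adding 3 hours: 7 + 3 + 1 (carry) = 11
Final time: 11:03

Final answer: 11:03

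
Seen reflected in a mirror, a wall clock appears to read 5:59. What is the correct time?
Reflection across the vertical (12-6) axis maps a hand at angle A degrees to (360 - A) degrees, which sends a reading of T minutes past 12:00 to (720 - T) minutes past 12:00.
Mirror reads 5:59 = 359 minutes past 12:00.
Actual time: (720 - 359) mod 720 = 361 minutes = 6:01.

Final answer: 6:01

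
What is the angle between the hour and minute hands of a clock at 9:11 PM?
Hour hand position: 9 x 30 + 11 x 0.5 = 275.5 degrees
Minute hand position: 11 x 6 = 66 degrees
Difference: |275.5 - 66| = 209.5 degrees
Since 209.5 > 180, the smaller angle is 360 - 209.5 = 150.5 degrees

Final answer: 150.5 degrees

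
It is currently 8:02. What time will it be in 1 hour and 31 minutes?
Starting time: 8:02
Adding 31 minutes to 2 minutes: 2 + 31 = 33 minutes
Adding 1 hour: 8 + 1 = 9
Final time: 9:33

Final answer: 9:33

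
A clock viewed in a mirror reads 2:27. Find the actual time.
Reflection across the vertical (12-6) axis maps a hand at angle A degrees to (360 - A) degrees, which sends a reading of T minutes past 12:00 to (720 - T) minutes past 12:00.
Mirror reads 2:27 = 147 minutes past 12:00.
Actual time: (720 - 147) mod 720 = 573 minutes = 9:33.

Final answer: 9:33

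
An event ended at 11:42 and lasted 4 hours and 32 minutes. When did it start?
Starting time: 11:42 = 702 total minutes past 12:00
Subtracting: 4 hours and 32 minutes = 272 minutes
702 - 272 = 430 minutes
= 7 hours and 10 minutes past 12:00 = 7:10

Final answer: 7:10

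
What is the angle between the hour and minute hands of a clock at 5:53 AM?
Hour hand position: 5 x 30 + 53 x 0.5 = 176.5 degrees
Minute hand position: 53 x 6 = 318 degrees
Difference: |176.5 - 318| = 141.5 degrees
The angle between the hands is 141.5 degrees

Final answer: 141.5 degrees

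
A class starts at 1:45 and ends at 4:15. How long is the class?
From 1:45 to 4:15:
(4 x 60 + 15) - (1 x 60 + 45) = 255 - 105 = 150 minutes
= 2 hours and 30 minutes

Final answer: 2 hours and 30 minutes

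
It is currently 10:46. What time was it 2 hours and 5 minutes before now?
Starting time: 10:46 = 646 total minutes past 12:00
Subtracting: 2 hours and 5 minutes = 125 minutes
646 - 125 = 521 minutes
= 8 hours and 41 minutes past 12:00 = 8:41

Final answer: 8:41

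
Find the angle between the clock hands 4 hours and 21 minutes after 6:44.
First find the time 4 hours and 21 minutes after 6:44.
Total minutes: 6 x 60 + 44 + 4 x 60 + 21 = 665.
665 mod 720 = 665 minutes = 11:05.
Now compute the angle at 11:05:
Hour hand: 11 x 30 + 5 x 0.5 = 332.5 degrees
Minute hand: 5 x 6 = 30 degrees
Difference: |332.5 - 30| = 302.5 degrees
Smaller angle: 360 - 302.5 = 57.5 degrees

Final answer: 57.5 degrees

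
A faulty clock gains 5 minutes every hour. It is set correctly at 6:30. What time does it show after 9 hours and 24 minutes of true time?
For every 60 true minutes, the faulty clock advances 60 + 5 = 65 minutes.
True elapsed: 9 hours and 24 minutes = 564 minutes.
Faulty clock advances: 564 x 65/60 = 611 minutes (drift: 47 minutes ahead).
Shown time: 6:30 + 611 minutes = 4:41.

Final answer: 4:41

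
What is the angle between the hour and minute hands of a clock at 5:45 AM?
Hour hand position: 5 x 30 + 45 x 0.5 = 172.5 degrees
Minute hand position: 45 x 6 = 270 degrees
Difference: |172.5 - 270| = 97.5 degrees
The angle between the hands is 97.5 degrees

Final answer: 97.5 degrees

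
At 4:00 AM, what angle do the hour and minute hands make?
Hour hand position: 4 x 30 + 0 x 0.5 = 120 degrees
Minute hand position: 0 x 6 = 0 degrees
Difference: |120 - 0| = 120 degrees
The angle between the hands is 120 degrees

Final answer: 120 degrees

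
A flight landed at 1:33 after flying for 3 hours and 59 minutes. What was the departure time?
Starting time: 1:33 = 93 total minutes past 12:00
Subtracting: 3 hours and 59 minutes = 239 minutes
93 - 239 = -146 (negative, add 12 hours = 720) = 574 minutes
= 9 hours and 34 minutes past 12:00 = 9:34

Final answer: 9:34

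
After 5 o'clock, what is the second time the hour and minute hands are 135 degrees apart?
At t minutes past 5:00, the hour hand is at 30 x 5 + 0.5t degrees and the minute hand is at 6t degrees.
The smaller angle between them is 135 degrees when |30H - 5.5t| = 135 or |30H - 5.5t| = 225.
With H = 5, solve 30 x 5 - 5.5t = +/- target for each target:
  t = (30 x 5 - 135) / 5.5 = 2.73
  t = (30 x 5 + 135) / 5.5 = 51.82
  t = (30 x 5 - 225) / 5.5 = -13.64 (outside (0, 60))
  t = (30 x 5 + 225) / 5.5 = 68.18 (outside (0, 60))
Valid solutions in (0, 60): {2.73, 51.82} minutes.
The second occurrence is t = 51.82 minutes.
The hands form a 135-degree angle at 51.82 minutes past 5:00.

Final answer: 51.82 minutes past 5:00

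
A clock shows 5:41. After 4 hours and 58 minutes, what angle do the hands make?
First find the time 4 hours and 58 minutes after 5:41.
Total minutes: 5 x 60 + 41 + 4 x 60 + 58 = 639.
639 mod 720 = 639 minutes = 10:39.
Now compute the angle at 10:39:
Hour hand: 10 x 30 + 39 x 0.5 = 319.5 degrees
Minute hand: 39 x 6 = 234 degrees
Difference: |319.5 - 234| = 85.5 degrees
The angle is 85.5 degrees

Final answer: 85.5 degrees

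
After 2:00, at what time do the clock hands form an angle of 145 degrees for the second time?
At t minutes past 2:00, the hour hand is at 30 x 2 + 0.5t degrees and the minute hand is at 6t degrees.
The smaller angle between them is 145 degrees when |30H - 5.5t| = 145 or |30H - 5.5t| = 215.
With H = 2, solve 30 x 2 - 5.5t = +/- target for each target:
  t = (30 x 2 - 145) / 5.5 = -15.45 (outside (0, 60))
  t = (30 x 2 + 145) / 5.5 = 37.27
  t = (30 x 2 - 215) / 5.5 = -28.18 (outside (0, 60))
  t = (30 x 2 + 215) / 5.5 = 50
Valid solutions in (0, 60): {37.27, 50} minutes.
The second occurrence is t = 50 minutes.
The hands form a 145-degree angle at 50 minutes past 2:00.

Final answer: 50 minutes past 2:00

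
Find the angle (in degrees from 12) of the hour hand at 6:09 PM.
The hour hand moves 30 degrees per hour and 0.5 degrees per minute.
At 6:09: (6) x 30 + 9 x 0.5 = 180 + 4.5 = 184.5 degrees

Final answer: 184.5 degrees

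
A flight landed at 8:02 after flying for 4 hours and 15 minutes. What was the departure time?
Starting time: 8:02 = 482 total minutes past 12:00
Subtracting: 4 hours and 15 minutes = 255 minutes
482 - 255 = 227 minutes
= 3 hours and 47 minutes past 12:00 = 3:47

Final answer: 3:47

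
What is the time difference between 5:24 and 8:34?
From 5:24 to 8:34:
(8 x 60 + 34) - (5 x 60 + 24) = 514 - 324 = 190 minutes
= 3 hours and 10 minutes

Final answer: 3 hours and 10 minutes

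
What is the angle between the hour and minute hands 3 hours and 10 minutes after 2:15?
First find the time 3 hours and 10 minutes after 2:15.
Total minutes: 2 x 60 + 15 + 3 x 60 + 10 = 325.
325 mod 720 = 325 minutes = 5:25.
Now compute the angle at 5:25:
Hour hand: 5 x 30 + 25 x 0.5 = 162.5 degrees
Minute hand: 25 x 6 = 150 degrees
Difference: |162.5 - 150| = 12.5 degrees
The angle is 12.5 degrees

Final answer: 12.5 degrees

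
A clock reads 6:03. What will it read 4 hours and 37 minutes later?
Starting time: 6:03
Adding 37 minutes to 3 minutes: 3 + 37 = 40 minutes
Adding 4 hours: 6 + 4 = 10
Final time: 10:40

Final answer: 10:40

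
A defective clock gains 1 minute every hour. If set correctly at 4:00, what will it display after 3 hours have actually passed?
For every 60 true minutes, the faulty clock advances 60 + 1 = 61 minutes.
True elapsed: 3 hours = 180 minutes.
Faulty clock advances: 180 x 61/60 = 183 minutes (drift: 3 minutes ahead).
Shown time: 4:00 + 183 minutes = 7:03.

Final answer: 7:03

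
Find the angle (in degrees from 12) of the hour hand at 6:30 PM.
The hour hand moves 30 degrees per hour and 0.5 degrees per minute.
At 6:30: (6) x 30 + 30 x 0.5 = 180 + 15 = 195 degrees

Final answer: 195 degrees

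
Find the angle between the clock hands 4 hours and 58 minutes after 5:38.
First find the time 4 hours and 58 minutes after 5:38.
Total minutes: 5 x 60 + 38 + 4 x 60 + 58 = 636.
636 mod 720 = 636 minutes = 10:36.
Now compute the angle at 10:36:
Hour hand: 10 x 30 + 36 x 0.5 = 318 degrees
Minute hand: 36 x 6 = 216 degrees
Difference: |318 - 216| = 102 degrees
The angle is 102 degrees

Final answer: 102 degrees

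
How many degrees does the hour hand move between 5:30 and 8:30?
The hour hand moves 0.5 degrees per minute.
Time elapsed: 8:30 - 5:30 = 180 minutes
Angular displacement: 180 x 0.5 = 90 degrees

Final answer: 90 degrees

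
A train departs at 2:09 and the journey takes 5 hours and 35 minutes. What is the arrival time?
Starting time: 2:09
Adding 35 minutes to 9 minutes: 9 + 35 = 44 minutes
Adding 5 hours: 2 + 5 = 7
Final time: 7:44

Final answer: 7:44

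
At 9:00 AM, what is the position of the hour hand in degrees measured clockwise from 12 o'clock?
The hour hand moves 30 degrees per hour and 0.5 degrees per minute.
At 9:00: (9) x 30 + 0 x 0.5 = 270 + 0 = 270 degrees

Final answer: 270 degrees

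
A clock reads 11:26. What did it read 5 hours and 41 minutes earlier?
Starting time: 11:26 = 686 total minutes past 12:00
Subtracting: 5 hours and 41 minutes = 341 minutes
686 - 341 = 345 minutes
= 5 hours and 45 minutes past 12:00 = 5:45

Final answer: 5:45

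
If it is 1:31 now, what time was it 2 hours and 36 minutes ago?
Starting time: 1:31 = 91 total minutes past 12:00
Subtracting: 2 hours and 36 minutes = 156 minutes
91 - 156 = -65 (negative, add 12 hours = 720) = 655 minutes
= 10 hours and 55 minutes past 12:00 = 10:55

Final answer: 10:55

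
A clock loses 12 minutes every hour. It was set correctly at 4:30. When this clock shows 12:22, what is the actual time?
For every 60 true minutes, the faulty clock advances 48 minutes, so 1 faulty-clock minute corresponds to 60/48 true minutes.
From 4:30 to 12:22 on the faulty dial is 472 minutes.
True elapsed: 472 x 60/48 = 590 minutes = 9 hours and 50 minutes.
True time: 4:30 + 9 hours and 50 minutes = 2:20.

Final answer: 2:20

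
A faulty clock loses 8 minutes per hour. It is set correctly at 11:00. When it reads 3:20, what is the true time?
For every 60 true minutes, the faulty clock advances 52 minutes, so 1 faulty-clock minute corresponds to 60/52 true minutes.
From 11:00 to 3:20 on the faulty dial is 260 minutes.
True elapsed: 260 x 60/52 = 300 minutes = 5 hours.
True time: 11:00 + 5 hours = 4:00.

Final answer: 4:00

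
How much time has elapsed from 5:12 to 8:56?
From 5:12 to 8:56:
(8 x 60 + 56) - (5 x 60 + 12) = 536 - 312 = 224 minutes
= 3 hours and 44 minutes

Final answer: 3 hours and 44 minutes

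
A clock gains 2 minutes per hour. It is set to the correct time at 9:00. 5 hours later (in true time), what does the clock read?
For every 60 true minutes, the faulty clock advances 60 + 2 = 62 minutes.
True elapsed: 5 hours = 300 minutes.
Faulty clock advances: 300 x 62/60 = 310 minutes (drift: 10 minutes ahead).
Shown time: 9:00 + 310 minutes = 2:10.

Final answer: 2:10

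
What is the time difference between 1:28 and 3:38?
From 1:28 to 3:38:
(3 x 60 + 38) - (1 x 60 + 28) = 218 - 88 = 130 minutes
= 2 hours and 10 minutes

Final answer: 2 hours and 10 minutes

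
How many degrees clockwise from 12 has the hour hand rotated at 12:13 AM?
The hour hand moves 30 degrees per hour and 0.5 degrees per minute.
At 12:13: (0) x 30 + 13 x 0.5 = 0 + 6.5 = 6.5 degrees

Final answer: 6.5 degrees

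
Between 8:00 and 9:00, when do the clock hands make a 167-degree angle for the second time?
At t minutes past 8:00, the hour hand is at 30 x 8 + 0.5t degrees and the minute hand is at 6t degrees.
The smaller angle between them is 167 degrees when |30H - 5.5t| = 167 or |30H - 5.5t| = 193.
With H = 8, solve 30 x 8 - 5.5t = +/- target for each target:
  t = (30 x 8 - 167) / 5.5 = 13.27
  t = (30 x 8 + 167) / 5.5 = 74 (outside (0, 60))
  t = (30 x 8 - 193) / 5.5 = 8.55
  t = (30 x 8 + 193) / 5.5 = 78.73 (outside (0, 60))
Valid solutions in (0, 60): {8.55, 13.27} minutes.
The second occurrence is t = 13.27 minutes.
The hands form a 167-degree angle at 13.27 minutes past 8:00.

Final answer: 13.27 minutes past 8:00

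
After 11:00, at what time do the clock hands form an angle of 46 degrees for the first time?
At t minutes past 11:00, the hour hand is at 30 x 11 + 0.5t degrees and the minute hand is at 6t degrees.
The smaller angle between them is 46 degrees when |30H - 5.5t| = 46 or |30H - 5.5t| = 314.
With H = 11, solve 30 x 11 - 5.5t = +/- target for each target:
  t = (30 x 11 - 46) / 5.5 = 51.64
  t = (30 x 11 + 46) / 5.5 = 68.36 (outside (0, 60))
  t = (30 x 11 - 314) / 5.5 = 2.91
  t = (30 x 11 + 314) / 5.5 = 117.09 (outside (0, 60))
Valid solutions in (0, 60): {2.91, 51.64} minutes.
The first occurrence is t = 2.91 minutes.
The hands form a 46-degree angle at 2.91 minutes past 11:00.

Final answer: 2.91 minutes past 11:00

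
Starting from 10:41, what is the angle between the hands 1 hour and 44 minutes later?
First find the time 1 hour and 44 minutes after 10:41.
Total minutes: 10 x 60 + 41 + 1 x 60 + 44 = 745.
745 mod 720 = 25 minutes = 12:25.
Now compute the angle at 12:25:
Hour hand: 0 x 30 + 25 x 0.5 = 12.5 degrees
Minute hand: 25 x 6 = 150 degrees
Difference: |12.5 - 150| = 137.5 degrees
The angle is 137.5 degrees

Final answer: 137.5 degrees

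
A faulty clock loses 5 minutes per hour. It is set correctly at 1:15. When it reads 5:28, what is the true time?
For every 60 true minutes, the faulty clock advances 55 minutes, so 1 faulty-clock minute corresponds to 60/55 true minutes.
From 1:15 to 5:28 on the faulty dial is 253 minutes.
True elapsed: 253 x 60/55 = 276 minutes = 4 hours and 36 minutes.
True time: 1:15 + 4 hours and 36 minutes = 5:51.

Final answer: 5:51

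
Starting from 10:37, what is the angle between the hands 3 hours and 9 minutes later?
First find the time 3 hours and 9 minutes after 10:37.
Total minutes: 10 x 60 + 37 + 3 x 60 + 9 = 826.
826 mod 720 = 106 minutes = 1:46.
Now compute the angle at 1:46:
Hour hand: 1 x 30 + 46 x 0.5 = 53 degrees
Minute hand: 46 x 6 = 276 degrees
Difference: |53 - 276| = 223 degrees
Smaller angle: 360 - 223 = 137 degrees

Final answer: 137 degrees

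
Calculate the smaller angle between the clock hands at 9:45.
Hour hand position: 9 x 30 + 45 x 0.5 = 292.5 degrees
Minute hand position: 45 x 6 = 270 degrees
Difference: |292.5 - 270| = 22.5 degrees
The angle between the hands is 22.5 degrees

Final answer: 22.5 degrees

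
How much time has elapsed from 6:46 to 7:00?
From 6:46 to 7:00:
(7 x 60 + 0) - (6 x 60 + 46) = 420 - 406 = 14 minutes
= 14 minutes

Final answer: 14 minutes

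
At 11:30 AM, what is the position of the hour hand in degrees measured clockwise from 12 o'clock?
The hour hand moves 30 degrees per hour and 0.5 degrees per minute.
At 11:30: (11) x 30 + 30 x 0.5 = 330 + 15 = 345 degrees

Final answer: 345 degrees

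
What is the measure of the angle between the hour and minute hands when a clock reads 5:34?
Hour hand position: 5 x 30 + 34 x 0.5 = 167 degrees
Minute hand position: 34 x 6 = 204 degrees
Difference: |167 - 204| = 37 degrees
The angle between the hands is 37 degrees

Final answer: 37 degrees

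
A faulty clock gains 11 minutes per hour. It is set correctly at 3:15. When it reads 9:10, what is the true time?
For every 60 true minutes, the faulty clock advances 71 minutes, so 1 faulty-clock minute corresponds to 60/71 true minutes.
From 3:15 to 9:10 on the faulty dial is 355 minutes.
True elapsed: 355 x 60/71 = 300 minutes = 5 hours.
True time: 3:15 + 5 hours = 8:15.

Final answer: 8:15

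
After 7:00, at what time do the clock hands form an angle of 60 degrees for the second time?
At t minutes past 7:00, the hour hand is at 30 x 7 + 0.5t degrees and the minute hand is at 6t degrees.
The smaller angle between them is 60 degrees when |30H - 5.5t| = 60 or |30H - 5.5t| = 300.
With H = 7, solve 30 x 7 - 5.5t = +/- target for each target:
  t = (30 x 7 - 60) / 5.5 = 27.27
  t = (30 x 7 + 60) / 5.5 = 49.09
  t = (30 x 7 - 300) / 5.5 = -16.36 (outside (0, 60))
  t = (30 x 7 + 300) / 5.5 = 92.73 (outside (0, 60))
Valid solutions in (0, 60): {27.27, 49.09} minutes.
The second occurrence is t = 49.09 minutes.
The hands form a 60-degree angle at 49.09 minutes past 7:00.

Final answer: 49.09 minutes past 7:00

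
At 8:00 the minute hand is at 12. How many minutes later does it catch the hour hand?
The minute hand gains 5.5 degrees per minute on the hour hand.
At 8:00, the hour hand is at 240 degrees and the minute hand is at 0 degrees.
The gap is 240 degrees. Time to close: 240/5.5 = 60 x 8/11 = 43.64 minutes.
The hands overlap at 43.64 minutes past 8:00.

Final answer: 43.64 minutes past 8:00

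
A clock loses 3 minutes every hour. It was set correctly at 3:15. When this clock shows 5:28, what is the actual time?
For every 60 true minutes, the faulty clock advances 57 minutes, so 1 faulty-clock minute corresponds to 60/57 true minutes.
From 3:15 to 5:28 on the faulty dial is 133 minutes.
True elapsed: 133 x 60/57 = 140 minutes = 2 hours and 20 minutes.
True time: 3:15 + 2 hours and 20 minutes = 5:35.

Final answer: 5:35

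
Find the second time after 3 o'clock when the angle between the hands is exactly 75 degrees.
At t minutes past 3:00, the hour hand is at 30 x 3 + 0.5t degrees and the minute hand is at 6t degrees.
The smaller angle between them is 75 degrees when |30H - 5.5t| = 75 or |30H - 5.5t| = 285.
With H = 3, solve 30 x 3 - 5.5t = +/- target for each target:
  t = (30 x 3 - 75) / 5.5 = 2.73
  t = (30 x 3 + 75) / 5.5 = 30
  t = (30 x 3 - 285) / 5.5 = -35.45 (outside (0, 60))
  t = (30 x 3 + 285) / 5.5 = 68.18 (outside (0, 60))
Valid solutions in (0, 60): {2.73, 30} minutes.
The second occurrence is t = 30 minutes.
The hands form a 75-degree angle at 30 minutes past 3:00.

Final answer: 30 minutes past 3:00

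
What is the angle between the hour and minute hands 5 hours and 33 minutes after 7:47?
First find the time 5 hours and 33 minutes after 7:47.
Total minutes: 7 x 60 + 47 + 5 x 60 + 33 = 800.
800 mod 720 = 80 minutes = 1:20.
Now compute the angle at 1:20:
Hour hand: 1 x 30 + 20 x 0.5 = 40 degrees
Minute hand: 20 x 6 = 120 degrees
Difference: |40 - 120| = 80 degrees
The angle is 80 degrees

Final answer: 80 degrees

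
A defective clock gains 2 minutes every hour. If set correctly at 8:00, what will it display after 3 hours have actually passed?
For every 60 true minutes, the faulty clock advances 60 + 2 = 62 minutes.
True elapsed: 3 hours = 180 minutes.
Faulty clock advances: 180 x 62/60 = 186 minutes (drift: 6 minutes ahead).
Shown time: 8:00 + 186 minutes = 11:06.

Final answer: 11:06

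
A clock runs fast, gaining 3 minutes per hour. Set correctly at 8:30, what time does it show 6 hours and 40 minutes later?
For every 60 true minutes, the faulty clock advances 60 + 3 = 63 minutes.
True elapsed: 6 hours and 40 minutes = 400 minutes.
Faulty clock advances: 400 x 63/60 = 420 minutes (drift: 20 minutes ahead).
Shown time: 8:30 + 420 minutes = 3:30.

Final answer: 3:30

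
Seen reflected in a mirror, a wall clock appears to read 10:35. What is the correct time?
Reflection across the vertical (12-6) axis maps a hand at angle A degrees to (360 - A) degrees, which sends a reading of T minutes past 12:00 to (720 - T) minutes past 12:00.
Mirror reads 10:35 = 635 minutes past 12:00.
Actual time: (720 - 635) mod 720 = 85 minutes = 1:25.

Final answer: 1:25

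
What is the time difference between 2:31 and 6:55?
From 2:31 to 6:55:
(6 x 60 + 55) - (2 x 60 + 31) = 415 - 151 = 264 minutes
= 4 hours and 24 minutes

Final answer: 4 hours and 24 minutes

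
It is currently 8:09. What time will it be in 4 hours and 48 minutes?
Starting time: 8:09
Adding 48 minutes to 9 minutes: 9 + 48 = 57 minutes
Adding 4 hours: 8 + 4 = 12
Final time: 12:57

Final answer: 12:57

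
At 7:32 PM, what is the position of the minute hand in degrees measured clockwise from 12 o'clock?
The minute hand moves 6 degrees per minute.
At 7:32: 32 x 6 = 192 degrees

Final answer: 192 degrees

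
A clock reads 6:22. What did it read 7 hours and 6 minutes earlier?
Starting time: 6:22 = 382 total minutes past 12:00
Subtracting: 7 hours and 6 minutes = 426 minutes
382 - 426 = -44 (negative, add 12 hours = 720) = 676 minutes
= 11 hours and 16 minutes past 12:00 = 11:16

Final answer: 11:16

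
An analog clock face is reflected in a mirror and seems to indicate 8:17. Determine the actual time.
Reflection across the vertical (12-6) axis maps a hand at angle A degrees to (360 - A) degrees, which sends a reading of T minutes past 12:00 to (720 - T) minutes past 12:00.
Mirror reads 8:17 = 497 minutes past 12:00.
Actual time: (720 - 497) mod 720 = 223 minutes = 3:43.

Final answer: 3:43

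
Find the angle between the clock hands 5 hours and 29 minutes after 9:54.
First find the time 5 hours and 29 minutes after 9:54.
Total minutes: 9 x 60 + 54 + 5 x 60 + 29 = 923.
923 mod 720 = 203 minutes = 3:23.
Now compute the angle at 3:23:
Hour hand: 3 x 30 + 23 x 0.5 = 101.5 degrees
Minute hand: 23 x 6 = 138 degrees
Difference: |101.5 - 138| = 36.5 degrees
The angle is 36.5 degrees

Final answer: 36.5 degrees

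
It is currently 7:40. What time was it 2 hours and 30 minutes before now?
Starting time: 7:40 = 460 total minutes past 12:00
Subtracting: 2 hours and 30 minutes = 150 minutes
460 - 150 = 310 minutes
= 5 hours and 10 minutes past 12:00 = 5:10

Final answer: 5:10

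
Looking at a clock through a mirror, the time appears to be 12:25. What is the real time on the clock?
Reflection across the vertical (12-6) axis maps a hand at angle A degrees to (360 - A) degrees, which sends a reading of T minutes past 12:00 to (720 - T) minutes past 12:00.
Mirror reads 12:25 = 25 minutes past 12:00.
Actual time: (720 - 25) mod 720 = 695 minutes = 11:35.

Final answer: 11:35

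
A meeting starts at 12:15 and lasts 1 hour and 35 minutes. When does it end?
Starting time: 12:15
Adding 35 minutes to 15 minutes: 15 + 35 = 50 minutes
Adding 1 hour: 12 + 1 = 13 - 12 = 1
Final time: 1:50

Final answer: 1:50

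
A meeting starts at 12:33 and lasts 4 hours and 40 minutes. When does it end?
Starting time: 12:33
Adding 40 minutes to 33 minutes: 33 + 40 = 73 minutes = 1 hour and 13 minutes
Adding 4 hours: 12 + 4 + 1 (carry) = 17 - 12 = 5
Final time: 5:13

Final answer: 5:13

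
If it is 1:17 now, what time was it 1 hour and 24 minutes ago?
Starting time: 1:17 = 77 total minutes past 12:00
Subtracting: 1 hour and 24 minutes = 84 minutes
77 - 84 = -7 (negative, add 12 hours = 720) = 713 minutes
= 11 hours and 53 minutes past 12:00 = 11:53

Final answer: 11:53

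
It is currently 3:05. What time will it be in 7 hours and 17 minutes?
Starting time: 3:05
Adding 17 minutes to 5 minutes: 5 + 17 = 22 minutes
Adding 7 hours: 3 + 7 = 10
Final time: 10:22

Final answer: 10:22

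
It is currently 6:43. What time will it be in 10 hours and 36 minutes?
Starting time: 6:43
Adding 36 minutes to 43 minutes: 43 + 36 = 79 minutes = 1 hour and 19 minutes
Adding 10 hours: 6 + 10 + 1 (carry) = 17 - 12 = 5
Final time: 5:19

Final answer: 5:19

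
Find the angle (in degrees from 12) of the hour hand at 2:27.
The hour hand moves 30 degrees per hour and 0.5 degrees per minute.
At 2:27: (2) x 30 + 27 x 0.5 = 60 + 13.5 = 73.5 degrees

Final answer: 73.5 degrees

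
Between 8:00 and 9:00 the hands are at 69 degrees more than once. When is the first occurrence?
At t minutes past 8:00, the hour hand is at 30 x 8 + 0.5t degrees and the minute hand is at 6t degrees.
The smaller angle between them is 69 degrees when |30H - 5.5t| = 69 or |30H - 5.5t| = 291.
With H = 8, solve 30 x 8 - 5.5t = +/- target for each target:
  t = (30 x 8 - 69) / 5.5 = 31.09
  t = (30 x 8 + 69) / 5.5 = 56.18
  t = (30 x 8 - 291) / 5.5 = -9.27 (outside (0, 60))
  t = (30 x 8 + 291) / 5.5 = 96.55 (outside (0, 60))
Valid solutions in (0, 60): {31.09, 56.18} minutes.
The first occurrence is t = 31.09 minutes.
The hands form a 69-degree angle at 31.09 minutes past 8:00.

Final answer: 31.09 minutes past 8:00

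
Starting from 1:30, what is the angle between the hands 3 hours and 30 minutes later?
First find the time 3 hours and 30 minutes after 1:30.
Total minutes: 1 x 60 + 30 + 3 x 60 + 30 = 300.
300 mod 720 = 300 minutes = 5:00.
Now compute the angle at 5:00:
Hour hand: 5 x 30 + 0 x 0.5 = 150 degrees
Minute hand: 0 x 6 = 0 degrees
Difference: |150 - 0| = 150 degrees
The angle is 150 degrees

Final answer: 150 degrees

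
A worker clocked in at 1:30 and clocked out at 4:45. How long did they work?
From 1:30 to 4:45:
(4 x 60 + 45) - (1 x 60 + 30) = 285 - 90 = 195 minutes
= 3 hours and 15 minutes

Final answer: 3 hours and 15 minutes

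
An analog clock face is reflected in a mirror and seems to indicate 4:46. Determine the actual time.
Reflection across the vertical (12-6) axis maps a hand at angle A degrees to (360 - A) degrees, which sends a reading of T minutes past 12:00 to (720 - T) minutes past 12:00.
Mirror reads 4:46 = 286 minutes past 12:00.
Actual time: (720 - 286) mod 720 = 434 minutes = 7:14.

Final answer: 7:14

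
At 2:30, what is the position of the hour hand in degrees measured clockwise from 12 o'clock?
The hour hand moves 30 degrees per hour and 0.5 degrees per minute.
At 2:30: (2) x 30 + 30 x 0.5 = 60 + 15 = 75 degrees

Final answer: 75 degrees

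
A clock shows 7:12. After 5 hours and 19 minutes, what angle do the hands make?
First find the time 5 hours and 19 minutes after 7:12.
Total minutes: 7 x 60 + 12 + 5 x 60 + 19 = 751.
751 mod 720 = 31 minutes = 12:31.
Now compute the angle at 12:31:
Hour hand: 0 x 30 + 31 x 0.5 = 15.5 degrees
Minute hand: 31 x 6 = 186 degrees
Difference: |15.5 - 186| = 170.5 degrees
The angle is 170.5 degrees

Final answer: 170.5 degrees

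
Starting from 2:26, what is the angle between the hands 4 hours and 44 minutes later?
First find the time 4 hours and 44 minutes after 2:26.
Total minutes: 2 x 60 + 26 + 4 x 60 + 44 = 430.
430 mod 720 = 430 minutes = 7:10.
Now compute the angle at 7:10:
Hour hand: 7 x 30 + 10 x 0.5 = 215 degrees
Minute hand: 10 x 6 = 60 degrees
Difference: |215 - 60| = 155 degrees
The angle is 155 degrees

Final answer: 155 degrees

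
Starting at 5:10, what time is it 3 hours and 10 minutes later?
Starting time: 5:10
Adding 10 minutes to 10 minutes: 10 + 10 = 20 minutes
Adding 3 hours: 5 + 3 = 8
Final time: 8:20

Final answer: 8:20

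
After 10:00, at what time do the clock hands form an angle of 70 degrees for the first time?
At t minutes past 10:00, the hour hand is at 30 x 10 + 0.5t degrees and the minute hand is at 6t degrees.
The smaller angle between them is 70 degrees when |30H - 5.5t| = 70 or |30H - 5.5t| = 290.
With H = 10, solve 30 x 10 - 5.5t = +/- target for each target:
  t = (30 x 10 - 70) / 5.5 = 41.82
  t = (30 x 10 + 70) / 5.5 = 67.27 (outside (0, 60))
  t = (30 x 10 - 290) / 5.5 = 1.82
  t = (30 x 10 + 290) / 5.5 = 107.27 (outside (0, 60))
Valid solutions in (0, 60): {1.82, 41.82} minutes.
The first occurrence is t = 1.82 minutes.
The hands form a 70-degree angle at 1.82 minutes past 10:00.

Final answer: 1.82 minutes past 10:00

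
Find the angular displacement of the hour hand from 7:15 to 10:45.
The hour hand moves 0.5 degrees per minute.
Time elapsed: 10:45 - 7:15 = 210 minutes
Angular displacement: 210 x 0.5 = 105 degrees

Final answer: 105 degrees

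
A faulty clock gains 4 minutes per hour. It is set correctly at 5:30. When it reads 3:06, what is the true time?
For every 60 true minutes, the faulty clock advances 64 minutes, so 1 faulty-clock minute corresponds to 60/64 true minutes.
From 5:30 to 3:06 on the faulty dial is 576 minutes.
True elapsed: 576 x 60/64 = 540 minutes = 9 hours.
True time: 5:30 + 9 hours = 2:30.

Final answer: 2:30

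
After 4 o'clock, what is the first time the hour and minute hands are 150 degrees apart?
At t minutes past 4:00, the hour hand is at 30 x 4 + 0.5t degrees and the minute hand is at 6t degrees.
The smaller angle between them is 150 degrees when |30H - 5.5t| = 150 or |30H - 5.5t| = 210.
With H = 4, solve 30 x 4 - 5.5t = +/- target for each target:
  t = (30 x 4 - 150) / 5.5 = -5.45 (outside (0, 60))
  t = (30 x 4 + 150) / 5.5 = 49.09
  t = (30 x 4 - 210) / 5.5 = -16.36 (outside (0, 60))
  t = (30 x 4 + 210) / 5.5 = 60 (outside (0, 60))
Valid solutions in (0, 60): {49.09} minutes.
The first occurrence is t = 49.09 minutes.
The hands form a 150-degree angle at 49.09 minutes past 4:00.

Final answer: 49.09 minutes past 4:00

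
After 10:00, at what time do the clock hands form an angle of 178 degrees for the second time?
At t minutes past 10:00, the hour hand is at 30 x 10 + 0.5t degrees and the minute hand is at 6t degrees.
The smaller angle between them is 178 degrees when |30H - 5.5t| = 178 or |30H - 5.5t| = 182.
With H = 10, solve 30 x 10 - 5.5t = +/- target for each target:
  t = (30 x 10 - 178) / 5.5 = 22.18
  t = (30 x 10 + 178) / 5.5 = 86.91 (outside (0, 60))
  t = (30 x 10 - 182) / 5.5 = 21.45
  t = (30 x 10 + 182) / 5.5 = 87.64 (outside (0, 60))
Valid solutions in (0, 60): {21.45, 22.18} minutes.
The second occurrence is t = 22.18 minutes.
The hands form a 178-degree angle at 22.18 minutes past 10:00.

Final answer: 22.18 minutes past 10:00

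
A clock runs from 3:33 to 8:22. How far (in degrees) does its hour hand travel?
The hour hand moves 0.5 degrees per minute.
Time elapsed: 8:22 - 3:33 = 289 minutes
Angular displacement: 289 x 0.5 = 144.5 degrees

Final answer: 144.5 degrees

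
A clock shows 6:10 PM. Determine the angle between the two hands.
Hour hand position: 6 x 30 + 10 x 0.5 = 185 degrees
Minute hand position: 10 x 6 = 60 degrees
Difference: |185 - 60| = 125 degrees
The angle between the hands is 125 degrees

Final answer: 125 degrees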